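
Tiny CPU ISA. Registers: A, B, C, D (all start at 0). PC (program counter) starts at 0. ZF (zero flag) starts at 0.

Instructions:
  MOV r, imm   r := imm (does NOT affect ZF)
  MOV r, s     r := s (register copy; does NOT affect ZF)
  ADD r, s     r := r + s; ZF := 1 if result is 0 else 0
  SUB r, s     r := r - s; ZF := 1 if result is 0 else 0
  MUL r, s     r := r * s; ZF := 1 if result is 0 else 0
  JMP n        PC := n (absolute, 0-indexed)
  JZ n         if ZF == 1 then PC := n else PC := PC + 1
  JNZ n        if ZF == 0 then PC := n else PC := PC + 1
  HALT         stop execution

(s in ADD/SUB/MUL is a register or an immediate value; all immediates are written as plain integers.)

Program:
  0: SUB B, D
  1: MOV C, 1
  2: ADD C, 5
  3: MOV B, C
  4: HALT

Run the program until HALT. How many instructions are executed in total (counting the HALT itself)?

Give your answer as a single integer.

Step 1: PC=0 exec 'SUB B, D'. After: A=0 B=0 C=0 D=0 ZF=1 PC=1
Step 2: PC=1 exec 'MOV C, 1'. After: A=0 B=0 C=1 D=0 ZF=1 PC=2
Step 3: PC=2 exec 'ADD C, 5'. After: A=0 B=0 C=6 D=0 ZF=0 PC=3
Step 4: PC=3 exec 'MOV B, C'. After: A=0 B=6 C=6 D=0 ZF=0 PC=4
Step 5: PC=4 exec 'HALT'. After: A=0 B=6 C=6 D=0 ZF=0 PC=4 HALTED
Total instructions executed: 5

Answer: 5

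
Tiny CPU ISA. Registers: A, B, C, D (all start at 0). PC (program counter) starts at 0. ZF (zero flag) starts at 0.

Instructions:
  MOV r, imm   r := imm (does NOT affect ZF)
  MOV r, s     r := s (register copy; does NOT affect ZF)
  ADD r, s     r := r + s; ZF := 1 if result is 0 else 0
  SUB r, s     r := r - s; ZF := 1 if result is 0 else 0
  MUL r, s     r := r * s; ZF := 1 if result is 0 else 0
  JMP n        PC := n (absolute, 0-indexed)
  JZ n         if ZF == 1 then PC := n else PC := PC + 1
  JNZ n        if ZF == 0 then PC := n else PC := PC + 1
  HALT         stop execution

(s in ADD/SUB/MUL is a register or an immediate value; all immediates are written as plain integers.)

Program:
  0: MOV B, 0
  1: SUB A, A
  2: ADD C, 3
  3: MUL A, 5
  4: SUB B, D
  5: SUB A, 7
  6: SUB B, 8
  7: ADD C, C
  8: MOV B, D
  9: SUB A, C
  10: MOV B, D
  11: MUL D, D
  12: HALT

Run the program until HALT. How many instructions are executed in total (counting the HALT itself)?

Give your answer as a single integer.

Answer: 13

Derivation:
Step 1: PC=0 exec 'MOV B, 0'. After: A=0 B=0 C=0 D=0 ZF=0 PC=1
Step 2: PC=1 exec 'SUB A, A'. After: A=0 B=0 C=0 D=0 ZF=1 PC=2
Step 3: PC=2 exec 'ADD C, 3'. After: A=0 B=0 C=3 D=0 ZF=0 PC=3
Step 4: PC=3 exec 'MUL A, 5'. After: A=0 B=0 C=3 D=0 ZF=1 PC=4
Step 5: PC=4 exec 'SUB B, D'. After: A=0 B=0 C=3 D=0 ZF=1 PC=5
Step 6: PC=5 exec 'SUB A, 7'. After: A=-7 B=0 C=3 D=0 ZF=0 PC=6
Step 7: PC=6 exec 'SUB B, 8'. After: A=-7 B=-8 C=3 D=0 ZF=0 PC=7
Step 8: PC=7 exec 'ADD C, C'. After: A=-7 B=-8 C=6 D=0 ZF=0 PC=8
Step 9: PC=8 exec 'MOV B, D'. After: A=-7 B=0 C=6 D=0 ZF=0 PC=9
Step 10: PC=9 exec 'SUB A, C'. After: A=-13 B=0 C=6 D=0 ZF=0 PC=10
Step 11: PC=10 exec 'MOV B, D'. After: A=-13 B=0 C=6 D=0 ZF=0 PC=11
Step 12: PC=11 exec 'MUL D, D'. After: A=-13 B=0 C=6 D=0 ZF=1 PC=12
Step 13: PC=12 exec 'HALT'. After: A=-13 B=0 C=6 D=0 ZF=1 PC=12 HALTED
Total instructions executed: 13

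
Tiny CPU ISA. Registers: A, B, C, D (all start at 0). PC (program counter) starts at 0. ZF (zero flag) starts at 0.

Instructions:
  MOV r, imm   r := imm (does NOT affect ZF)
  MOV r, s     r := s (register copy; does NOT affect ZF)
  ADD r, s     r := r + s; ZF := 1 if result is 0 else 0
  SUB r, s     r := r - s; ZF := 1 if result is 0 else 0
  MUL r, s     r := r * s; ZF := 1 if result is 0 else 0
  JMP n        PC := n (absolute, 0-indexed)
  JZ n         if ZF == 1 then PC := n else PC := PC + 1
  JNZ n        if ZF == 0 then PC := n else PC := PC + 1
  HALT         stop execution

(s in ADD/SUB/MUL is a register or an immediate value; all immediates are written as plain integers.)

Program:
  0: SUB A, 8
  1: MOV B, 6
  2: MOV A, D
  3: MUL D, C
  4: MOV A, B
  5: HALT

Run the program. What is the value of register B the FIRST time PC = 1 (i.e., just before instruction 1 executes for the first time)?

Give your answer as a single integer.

Step 1: PC=0 exec 'SUB A, 8'. After: A=-8 B=0 C=0 D=0 ZF=0 PC=1
First time PC=1: B=0

0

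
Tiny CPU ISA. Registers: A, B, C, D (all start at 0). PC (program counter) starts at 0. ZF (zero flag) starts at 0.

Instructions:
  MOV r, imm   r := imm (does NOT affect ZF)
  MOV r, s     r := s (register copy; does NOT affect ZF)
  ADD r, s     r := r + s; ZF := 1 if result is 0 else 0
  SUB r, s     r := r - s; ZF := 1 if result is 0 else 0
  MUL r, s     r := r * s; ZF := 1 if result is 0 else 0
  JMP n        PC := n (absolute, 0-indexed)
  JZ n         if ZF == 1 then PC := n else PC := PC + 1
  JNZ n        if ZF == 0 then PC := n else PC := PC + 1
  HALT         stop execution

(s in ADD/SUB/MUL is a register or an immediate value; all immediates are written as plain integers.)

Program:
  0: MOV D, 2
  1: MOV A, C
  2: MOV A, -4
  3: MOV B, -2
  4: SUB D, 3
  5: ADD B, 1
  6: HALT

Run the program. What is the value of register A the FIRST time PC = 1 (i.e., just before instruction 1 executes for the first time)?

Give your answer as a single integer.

Step 1: PC=0 exec 'MOV D, 2'. After: A=0 B=0 C=0 D=2 ZF=0 PC=1
First time PC=1: A=0

0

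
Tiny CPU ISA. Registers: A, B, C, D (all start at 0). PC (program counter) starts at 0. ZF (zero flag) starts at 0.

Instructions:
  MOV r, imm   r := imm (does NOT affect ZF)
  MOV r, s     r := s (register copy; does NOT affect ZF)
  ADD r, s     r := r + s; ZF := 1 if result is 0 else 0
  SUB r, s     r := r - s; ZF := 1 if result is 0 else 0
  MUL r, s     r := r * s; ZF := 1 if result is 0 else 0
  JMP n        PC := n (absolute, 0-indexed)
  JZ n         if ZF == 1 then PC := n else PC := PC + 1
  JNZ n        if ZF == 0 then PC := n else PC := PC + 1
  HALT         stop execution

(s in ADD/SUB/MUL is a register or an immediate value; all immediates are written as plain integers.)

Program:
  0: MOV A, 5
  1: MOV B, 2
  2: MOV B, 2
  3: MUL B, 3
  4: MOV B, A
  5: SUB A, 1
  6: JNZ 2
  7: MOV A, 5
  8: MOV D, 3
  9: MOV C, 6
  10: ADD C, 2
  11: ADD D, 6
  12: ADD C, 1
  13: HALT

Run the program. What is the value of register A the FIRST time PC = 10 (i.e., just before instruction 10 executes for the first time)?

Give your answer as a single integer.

Step 1: PC=0 exec 'MOV A, 5'. After: A=5 B=0 C=0 D=0 ZF=0 PC=1
Step 2: PC=1 exec 'MOV B, 2'. After: A=5 B=2 C=0 D=0 ZF=0 PC=2
Step 3: PC=2 exec 'MOV B, 2'. After: A=5 B=2 C=0 D=0 ZF=0 PC=3
Step 4: PC=3 exec 'MUL B, 3'. After: A=5 B=6 C=0 D=0 ZF=0 PC=4
Step 5: PC=4 exec 'MOV B, A'. After: A=5 B=5 C=0 D=0 ZF=0 PC=5
Step 6: PC=5 exec 'SUB A, 1'. After: A=4 B=5 C=0 D=0 ZF=0 PC=6
Step 7: PC=6 exec 'JNZ 2'. After: A=4 B=5 C=0 D=0 ZF=0 PC=2
Step 8: PC=2 exec 'MOV B, 2'. After: A=4 B=2 C=0 D=0 ZF=0 PC=3
Step 9: PC=3 exec 'MUL B, 3'. After: A=4 B=6 C=0 D=0 ZF=0 PC=4
Step 10: PC=4 exec 'MOV B, A'. After: A=4 B=4 C=0 D=0 ZF=0 PC=5
Step 11: PC=5 exec 'SUB A, 1'. After: A=3 B=4 C=0 D=0 ZF=0 PC=6
Step 12: PC=6 exec 'JNZ 2'. After: A=3 B=4 C=0 D=0 ZF=0 PC=2
Step 13: PC=2 exec 'MOV B, 2'. After: A=3 B=2 C=0 D=0 ZF=0 PC=3
Step 14: PC=3 exec 'MUL B, 3'. After: A=3 B=6 C=0 D=0 ZF=0 PC=4
Step 15: PC=4 exec 'MOV B, A'. After: A=3 B=3 C=0 D=0 ZF=0 PC=5
Step 16: PC=5 exec 'SUB A, 1'. After: A=2 B=3 C=0 D=0 ZF=0 PC=6
Step 17: PC=6 exec 'JNZ 2'. After: A=2 B=3 C=0 D=0 ZF=0 PC=2
Step 18: PC=2 exec 'MOV B, 2'. After: A=2 B=2 C=0 D=0 ZF=0 PC=3
Step 19: PC=3 exec 'MUL B, 3'. After: A=2 B=6 C=0 D=0 ZF=0 PC=4
Step 20: PC=4 exec 'MOV B, A'. After: A=2 B=2 C=0 D=0 ZF=0 PC=5
Step 21: PC=5 exec 'SUB A, 1'. After: A=1 B=2 C=0 D=0 ZF=0 PC=6
Step 22: PC=6 exec 'JNZ 2'. After: A=1 B=2 C=0 D=0 ZF=0 PC=2
Step 23: PC=2 exec 'MOV B, 2'. After: A=1 B=2 C=0 D=0 ZF=0 PC=3
Step 24: PC=3 exec 'MUL B, 3'. After: A=1 B=6 C=0 D=0 ZF=0 PC=4
Step 25: PC=4 exec 'MOV B, A'. After: A=1 B=1 C=0 D=0 ZF=0 PC=5
Step 26: PC=5 exec 'SUB A, 1'. After: A=0 B=1 C=0 D=0 ZF=1 PC=6
Step 27: PC=6 exec 'JNZ 2'. After: A=0 B=1 C=0 D=0 ZF=1 PC=7
Step 28: PC=7 exec 'MOV A, 5'. After: A=5 B=1 C=0 D=0 ZF=1 PC=8
Step 29: PC=8 exec 'MOV D, 3'. After: A=5 B=1 C=0 D=3 ZF=1 PC=9
Step 30: PC=9 exec 'MOV C, 6'. After: A=5 B=1 C=6 D=3 ZF=1 PC=10
First time PC=10: A=5

5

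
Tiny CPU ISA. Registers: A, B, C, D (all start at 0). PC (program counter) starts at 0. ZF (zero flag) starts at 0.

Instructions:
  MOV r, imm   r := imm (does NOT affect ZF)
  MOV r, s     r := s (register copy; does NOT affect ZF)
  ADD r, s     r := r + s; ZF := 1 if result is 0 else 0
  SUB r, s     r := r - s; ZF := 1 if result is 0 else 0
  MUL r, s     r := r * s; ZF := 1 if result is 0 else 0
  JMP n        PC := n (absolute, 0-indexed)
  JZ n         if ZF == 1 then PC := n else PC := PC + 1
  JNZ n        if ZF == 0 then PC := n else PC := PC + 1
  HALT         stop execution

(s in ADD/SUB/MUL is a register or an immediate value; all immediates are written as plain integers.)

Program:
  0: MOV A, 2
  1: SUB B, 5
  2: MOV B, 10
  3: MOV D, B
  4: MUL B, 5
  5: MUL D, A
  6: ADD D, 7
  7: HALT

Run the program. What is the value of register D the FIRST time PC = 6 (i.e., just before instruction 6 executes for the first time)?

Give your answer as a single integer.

Step 1: PC=0 exec 'MOV A, 2'. After: A=2 B=0 C=0 D=0 ZF=0 PC=1
Step 2: PC=1 exec 'SUB B, 5'. After: A=2 B=-5 C=0 D=0 ZF=0 PC=2
Step 3: PC=2 exec 'MOV B, 10'. After: A=2 B=10 C=0 D=0 ZF=0 PC=3
Step 4: PC=3 exec 'MOV D, B'. After: A=2 B=10 C=0 D=10 ZF=0 PC=4
Step 5: PC=4 exec 'MUL B, 5'. After: A=2 B=50 C=0 D=10 ZF=0 PC=5
Step 6: PC=5 exec 'MUL D, A'. After: A=2 B=50 C=0 D=20 ZF=0 PC=6
First time PC=6: D=20

20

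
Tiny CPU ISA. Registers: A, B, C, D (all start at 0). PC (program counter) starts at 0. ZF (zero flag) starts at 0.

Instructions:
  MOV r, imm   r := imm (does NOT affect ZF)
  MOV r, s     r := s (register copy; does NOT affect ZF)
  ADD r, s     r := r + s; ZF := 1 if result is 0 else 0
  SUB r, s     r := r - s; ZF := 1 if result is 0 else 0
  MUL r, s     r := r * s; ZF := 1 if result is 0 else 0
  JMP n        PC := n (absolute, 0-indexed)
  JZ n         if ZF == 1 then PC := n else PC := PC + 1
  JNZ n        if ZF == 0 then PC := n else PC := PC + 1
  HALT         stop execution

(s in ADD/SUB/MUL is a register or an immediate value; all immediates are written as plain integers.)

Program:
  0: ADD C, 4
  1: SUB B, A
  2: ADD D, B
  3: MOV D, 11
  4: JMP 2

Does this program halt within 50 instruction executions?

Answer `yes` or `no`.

Answer: no

Derivation:
Step 1: PC=0 exec 'ADD C, 4'. After: A=0 B=0 C=4 D=0 ZF=0 PC=1
Step 2: PC=1 exec 'SUB B, A'. After: A=0 B=0 C=4 D=0 ZF=1 PC=2
Step 3: PC=2 exec 'ADD D, B'. After: A=0 B=0 C=4 D=0 ZF=1 PC=3
Step 4: PC=3 exec 'MOV D, 11'. After: A=0 B=0 C=4 D=11 ZF=1 PC=4
Step 5: PC=4 exec 'JMP 2'. After: A=0 B=0 C=4 D=11 ZF=1 PC=2
Step 6: PC=2 exec 'ADD D, B'. After: A=0 B=0 C=4 D=11 ZF=0 PC=3
Step 7: PC=3 exec 'MOV D, 11'. After: A=0 B=0 C=4 D=11 ZF=0 PC=4
Step 8: PC=4 exec 'JMP 2'. After: A=0 B=0 C=4 D=11 ZF=0 PC=2
Step 9: PC=2 exec 'ADD D, B'. After: A=0 B=0 C=4 D=11 ZF=0 PC=3
State after step 9 equals state after step 6: the program is in a cycle of length 3 and will never halt.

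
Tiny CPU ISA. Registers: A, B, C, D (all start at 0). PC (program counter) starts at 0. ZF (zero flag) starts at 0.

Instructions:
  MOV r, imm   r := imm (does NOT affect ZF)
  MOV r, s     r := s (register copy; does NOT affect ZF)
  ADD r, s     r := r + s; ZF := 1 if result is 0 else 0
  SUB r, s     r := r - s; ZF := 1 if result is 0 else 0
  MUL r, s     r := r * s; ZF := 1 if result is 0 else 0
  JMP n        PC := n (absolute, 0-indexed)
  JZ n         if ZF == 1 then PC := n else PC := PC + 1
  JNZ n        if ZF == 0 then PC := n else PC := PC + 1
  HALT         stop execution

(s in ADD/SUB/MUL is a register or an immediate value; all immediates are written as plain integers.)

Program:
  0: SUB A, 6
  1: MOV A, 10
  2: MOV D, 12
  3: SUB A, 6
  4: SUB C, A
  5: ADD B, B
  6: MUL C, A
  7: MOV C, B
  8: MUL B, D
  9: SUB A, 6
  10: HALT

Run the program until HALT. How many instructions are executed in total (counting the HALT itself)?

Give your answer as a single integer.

Answer: 11

Derivation:
Step 1: PC=0 exec 'SUB A, 6'. After: A=-6 B=0 C=0 D=0 ZF=0 PC=1
Step 2: PC=1 exec 'MOV A, 10'. After: A=10 B=0 C=0 D=0 ZF=0 PC=2
Step 3: PC=2 exec 'MOV D, 12'. After: A=10 B=0 C=0 D=12 ZF=0 PC=3
Step 4: PC=3 exec 'SUB A, 6'. After: A=4 B=0 C=0 D=12 ZF=0 PC=4
Step 5: PC=4 exec 'SUB C, A'. After: A=4 B=0 C=-4 D=12 ZF=0 PC=5
Step 6: PC=5 exec 'ADD B, B'. After: A=4 B=0 C=-4 D=12 ZF=1 PC=6
Step 7: PC=6 exec 'MUL C, A'. After: A=4 B=0 C=-16 D=12 ZF=0 PC=7
Step 8: PC=7 exec 'MOV C, B'. After: A=4 B=0 C=0 D=12 ZF=0 PC=8
Step 9: PC=8 exec 'MUL B, D'. After: A=4 B=0 C=0 D=12 ZF=1 PC=9
Step 10: PC=9 exec 'SUB A, 6'. After: A=-2 B=0 C=0 D=12 ZF=0 PC=10
Step 11: PC=10 exec 'HALT'. After: A=-2 B=0 C=0 D=12 ZF=0 PC=10 HALTED
Total instructions executed: 11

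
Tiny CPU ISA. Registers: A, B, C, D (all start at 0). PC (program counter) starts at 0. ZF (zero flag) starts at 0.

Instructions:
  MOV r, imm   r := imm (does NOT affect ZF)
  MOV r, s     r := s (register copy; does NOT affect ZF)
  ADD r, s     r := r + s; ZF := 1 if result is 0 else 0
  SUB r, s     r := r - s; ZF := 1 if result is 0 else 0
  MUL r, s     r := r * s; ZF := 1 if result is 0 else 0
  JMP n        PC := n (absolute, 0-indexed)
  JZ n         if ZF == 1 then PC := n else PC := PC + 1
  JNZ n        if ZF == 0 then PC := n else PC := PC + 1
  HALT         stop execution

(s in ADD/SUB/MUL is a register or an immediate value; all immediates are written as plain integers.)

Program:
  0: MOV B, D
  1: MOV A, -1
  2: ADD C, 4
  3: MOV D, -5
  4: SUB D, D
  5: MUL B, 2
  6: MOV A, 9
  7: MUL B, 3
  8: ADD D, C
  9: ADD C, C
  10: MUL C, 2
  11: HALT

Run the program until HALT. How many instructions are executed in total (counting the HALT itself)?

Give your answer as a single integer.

Step 1: PC=0 exec 'MOV B, D'. After: A=0 B=0 C=0 D=0 ZF=0 PC=1
Step 2: PC=1 exec 'MOV A, -1'. After: A=-1 B=0 C=0 D=0 ZF=0 PC=2
Step 3: PC=2 exec 'ADD C, 4'. After: A=-1 B=0 C=4 D=0 ZF=0 PC=3
Step 4: PC=3 exec 'MOV D, -5'. After: A=-1 B=0 C=4 D=-5 ZF=0 PC=4
Step 5: PC=4 exec 'SUB D, D'. After: A=-1 B=0 C=4 D=0 ZF=1 PC=5
Step 6: PC=5 exec 'MUL B, 2'. After: A=-1 B=0 C=4 D=0 ZF=1 PC=6
Step 7: PC=6 exec 'MOV A, 9'. After: A=9 B=0 C=4 D=0 ZF=1 PC=7
Step 8: PC=7 exec 'MUL B, 3'. After: A=9 B=0 C=4 D=0 ZF=1 PC=8
Step 9: PC=8 exec 'ADD D, C'. After: A=9 B=0 C=4 D=4 ZF=0 PC=9
Step 10: PC=9 exec 'ADD C, C'. After: A=9 B=0 C=8 D=4 ZF=0 PC=10
Step 11: PC=10 exec 'MUL C, 2'. After: A=9 B=0 C=16 D=4 ZF=0 PC=11
Step 12: PC=11 exec 'HALT'. After: A=9 B=0 C=16 D=4 ZF=0 PC=11 HALTED
Total instructions executed: 12

Answer: 12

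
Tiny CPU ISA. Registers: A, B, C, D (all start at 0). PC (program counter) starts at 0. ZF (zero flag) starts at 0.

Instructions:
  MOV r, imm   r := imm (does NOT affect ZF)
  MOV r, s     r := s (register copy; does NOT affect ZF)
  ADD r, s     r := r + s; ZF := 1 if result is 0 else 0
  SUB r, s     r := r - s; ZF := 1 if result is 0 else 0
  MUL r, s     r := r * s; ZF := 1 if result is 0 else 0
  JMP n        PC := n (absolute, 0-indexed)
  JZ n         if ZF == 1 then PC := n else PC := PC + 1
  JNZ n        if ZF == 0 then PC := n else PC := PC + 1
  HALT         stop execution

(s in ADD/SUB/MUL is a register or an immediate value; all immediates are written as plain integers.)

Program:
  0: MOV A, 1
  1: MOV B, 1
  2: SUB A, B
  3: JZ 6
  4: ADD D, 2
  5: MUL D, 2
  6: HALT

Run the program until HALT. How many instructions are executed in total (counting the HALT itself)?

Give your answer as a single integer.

Answer: 5

Derivation:
Step 1: PC=0 exec 'MOV A, 1'. After: A=1 B=0 C=0 D=0 ZF=0 PC=1
Step 2: PC=1 exec 'MOV B, 1'. After: A=1 B=1 C=0 D=0 ZF=0 PC=2
Step 3: PC=2 exec 'SUB A, B'. After: A=0 B=1 C=0 D=0 ZF=1 PC=3
Step 4: PC=3 exec 'JZ 6'. After: A=0 B=1 C=0 D=0 ZF=1 PC=6
Step 5: PC=6 exec 'HALT'. After: A=0 B=1 C=0 D=0 ZF=1 PC=6 HALTED
Total instructions executed: 5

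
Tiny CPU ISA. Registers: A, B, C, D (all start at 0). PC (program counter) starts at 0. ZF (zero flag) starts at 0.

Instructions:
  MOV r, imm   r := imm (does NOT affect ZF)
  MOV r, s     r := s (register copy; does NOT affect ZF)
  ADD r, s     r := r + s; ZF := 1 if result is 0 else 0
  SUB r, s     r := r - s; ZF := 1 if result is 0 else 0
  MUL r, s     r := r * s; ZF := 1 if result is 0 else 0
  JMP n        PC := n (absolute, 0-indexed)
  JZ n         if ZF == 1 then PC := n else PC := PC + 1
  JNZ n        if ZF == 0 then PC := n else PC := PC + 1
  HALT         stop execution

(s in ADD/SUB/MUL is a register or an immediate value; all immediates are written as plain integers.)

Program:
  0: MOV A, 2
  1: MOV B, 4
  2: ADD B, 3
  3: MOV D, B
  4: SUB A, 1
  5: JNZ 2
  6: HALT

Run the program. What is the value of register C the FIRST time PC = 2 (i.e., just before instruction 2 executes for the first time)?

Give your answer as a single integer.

Step 1: PC=0 exec 'MOV A, 2'. After: A=2 B=0 C=0 D=0 ZF=0 PC=1
Step 2: PC=1 exec 'MOV B, 4'. After: A=2 B=4 C=0 D=0 ZF=0 PC=2
First time PC=2: C=0

0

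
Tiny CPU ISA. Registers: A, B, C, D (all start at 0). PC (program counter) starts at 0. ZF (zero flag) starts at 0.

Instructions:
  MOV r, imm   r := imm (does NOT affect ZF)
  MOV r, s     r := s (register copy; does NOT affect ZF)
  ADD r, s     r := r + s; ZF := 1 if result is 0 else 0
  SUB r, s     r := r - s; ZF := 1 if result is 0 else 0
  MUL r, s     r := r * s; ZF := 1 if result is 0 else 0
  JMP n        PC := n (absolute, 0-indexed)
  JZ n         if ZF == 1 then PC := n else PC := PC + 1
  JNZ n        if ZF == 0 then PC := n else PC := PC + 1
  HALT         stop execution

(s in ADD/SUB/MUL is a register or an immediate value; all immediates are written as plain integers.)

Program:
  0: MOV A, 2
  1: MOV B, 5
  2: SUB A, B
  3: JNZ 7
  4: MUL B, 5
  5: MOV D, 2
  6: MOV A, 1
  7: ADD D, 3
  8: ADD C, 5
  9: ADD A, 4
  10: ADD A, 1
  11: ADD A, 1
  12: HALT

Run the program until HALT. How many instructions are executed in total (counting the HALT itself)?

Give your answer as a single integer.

Step 1: PC=0 exec 'MOV A, 2'. After: A=2 B=0 C=0 D=0 ZF=0 PC=1
Step 2: PC=1 exec 'MOV B, 5'. After: A=2 B=5 C=0 D=0 ZF=0 PC=2
Step 3: PC=2 exec 'SUB A, B'. After: A=-3 B=5 C=0 D=0 ZF=0 PC=3
Step 4: PC=3 exec 'JNZ 7'. After: A=-3 B=5 C=0 D=0 ZF=0 PC=7
Step 5: PC=7 exec 'ADD D, 3'. After: A=-3 B=5 C=0 D=3 ZF=0 PC=8
Step 6: PC=8 exec 'ADD C, 5'. After: A=-3 B=5 C=5 D=3 ZF=0 PC=9
Step 7: PC=9 exec 'ADD A, 4'. After: A=1 B=5 C=5 D=3 ZF=0 PC=10
Step 8: PC=10 exec 'ADD A, 1'. After: A=2 B=5 C=5 D=3 ZF=0 PC=11
Step 9: PC=11 exec 'ADD A, 1'. After: A=3 B=5 C=5 D=3 ZF=0 PC=12
Step 10: PC=12 exec 'HALT'. After: A=3 B=5 C=5 D=3 ZF=0 PC=12 HALTED
Total instructions executed: 10

Answer: 10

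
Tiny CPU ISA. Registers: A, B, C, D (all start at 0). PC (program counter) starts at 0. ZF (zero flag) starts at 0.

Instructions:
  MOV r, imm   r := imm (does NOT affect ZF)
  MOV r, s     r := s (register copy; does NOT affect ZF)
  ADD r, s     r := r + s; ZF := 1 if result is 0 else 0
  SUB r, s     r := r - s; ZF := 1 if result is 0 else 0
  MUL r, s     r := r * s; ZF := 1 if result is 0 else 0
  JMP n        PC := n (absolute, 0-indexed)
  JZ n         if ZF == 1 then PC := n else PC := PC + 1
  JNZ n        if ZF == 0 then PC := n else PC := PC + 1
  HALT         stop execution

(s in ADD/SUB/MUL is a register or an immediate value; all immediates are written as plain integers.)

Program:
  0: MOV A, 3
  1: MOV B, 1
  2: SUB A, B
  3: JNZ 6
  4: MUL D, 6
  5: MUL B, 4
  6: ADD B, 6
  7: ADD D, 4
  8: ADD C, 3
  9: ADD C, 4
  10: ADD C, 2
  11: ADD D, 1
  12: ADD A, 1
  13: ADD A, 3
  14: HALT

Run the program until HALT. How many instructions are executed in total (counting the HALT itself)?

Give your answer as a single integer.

Answer: 13

Derivation:
Step 1: PC=0 exec 'MOV A, 3'. After: A=3 B=0 C=0 D=0 ZF=0 PC=1
Step 2: PC=1 exec 'MOV B, 1'. After: A=3 B=1 C=0 D=0 ZF=0 PC=2
Step 3: PC=2 exec 'SUB A, B'. After: A=2 B=1 C=0 D=0 ZF=0 PC=3
Step 4: PC=3 exec 'JNZ 6'. After: A=2 B=1 C=0 D=0 ZF=0 PC=6
Step 5: PC=6 exec 'ADD B, 6'. After: A=2 B=7 C=0 D=0 ZF=0 PC=7
Step 6: PC=7 exec 'ADD D, 4'. After: A=2 B=7 C=0 D=4 ZF=0 PC=8
Step 7: PC=8 exec 'ADD C, 3'. After: A=2 B=7 C=3 D=4 ZF=0 PC=9
Step 8: PC=9 exec 'ADD C, 4'. After: A=2 B=7 C=7 D=4 ZF=0 PC=10
Step 9: PC=10 exec 'ADD C, 2'. After: A=2 B=7 C=9 D=4 ZF=0 PC=11
Step 10: PC=11 exec 'ADD D, 1'. After: A=2 B=7 C=9 D=5 ZF=0 PC=12
Step 11: PC=12 exec 'ADD A, 1'. After: A=3 B=7 C=9 D=5 ZF=0 PC=13
Step 12: PC=13 exec 'ADD A, 3'. After: A=6 B=7 C=9 D=5 ZF=0 PC=14
Step 13: PC=14 exec 'HALT'. After: A=6 B=7 C=9 D=5 ZF=0 PC=14 HALTED
Total instructions executed: 13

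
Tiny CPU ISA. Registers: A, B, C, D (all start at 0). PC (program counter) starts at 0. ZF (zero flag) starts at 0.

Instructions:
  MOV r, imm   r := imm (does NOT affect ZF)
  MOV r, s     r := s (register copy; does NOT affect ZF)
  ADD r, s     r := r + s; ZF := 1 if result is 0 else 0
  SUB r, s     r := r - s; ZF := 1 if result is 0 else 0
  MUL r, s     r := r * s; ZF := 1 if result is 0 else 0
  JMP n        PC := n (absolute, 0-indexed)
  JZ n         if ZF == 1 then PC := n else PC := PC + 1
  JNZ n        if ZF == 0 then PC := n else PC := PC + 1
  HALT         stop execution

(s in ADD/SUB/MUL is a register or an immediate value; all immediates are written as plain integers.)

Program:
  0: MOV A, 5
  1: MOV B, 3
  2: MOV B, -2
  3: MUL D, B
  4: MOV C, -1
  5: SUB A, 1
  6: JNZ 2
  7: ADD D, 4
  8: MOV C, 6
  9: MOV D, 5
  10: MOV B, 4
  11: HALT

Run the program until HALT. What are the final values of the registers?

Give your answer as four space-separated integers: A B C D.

Answer: 0 4 6 5

Derivation:
Step 1: PC=0 exec 'MOV A, 5'. After: A=5 B=0 C=0 D=0 ZF=0 PC=1
Step 2: PC=1 exec 'MOV B, 3'. After: A=5 B=3 C=0 D=0 ZF=0 PC=2
Step 3: PC=2 exec 'MOV B, -2'. After: A=5 B=-2 C=0 D=0 ZF=0 PC=3
Step 4: PC=3 exec 'MUL D, B'. After: A=5 B=-2 C=0 D=0 ZF=1 PC=4
Step 5: PC=4 exec 'MOV C, -1'. After: A=5 B=-2 C=-1 D=0 ZF=1 PC=5
Step 6: PC=5 exec 'SUB A, 1'. After: A=4 B=-2 C=-1 D=0 ZF=0 PC=6
Step 7: PC=6 exec 'JNZ 2'. After: A=4 B=-2 C=-1 D=0 ZF=0 PC=2
Step 8: PC=2 exec 'MOV B, -2'. After: A=4 B=-2 C=-1 D=0 ZF=0 PC=3
Step 9: PC=3 exec 'MUL D, B'. After: A=4 B=-2 C=-1 D=0 ZF=1 PC=4
Step 10: PC=4 exec 'MOV C, -1'. After: A=4 B=-2 C=-1 D=0 ZF=1 PC=5
Step 11: PC=5 exec 'SUB A, 1'. After: A=3 B=-2 C=-1 D=0 ZF=0 PC=6
Step 12: PC=6 exec 'JNZ 2'. After: A=3 B=-2 C=-1 D=0 ZF=0 PC=2
Step 13: PC=2 exec 'MOV B, -2'. After: A=3 B=-2 C=-1 D=0 ZF=0 PC=3
Step 14: PC=3 exec 'MUL D, B'. After: A=3 B=-2 C=-1 D=0 ZF=1 PC=4
Step 15: PC=4 exec 'MOV C, -1'. After: A=3 B=-2 C=-1 D=0 ZF=1 PC=5
Step 16: PC=5 exec 'SUB A, 1'. After: A=2 B=-2 C=-1 D=0 ZF=0 PC=6
Step 17: PC=6 exec 'JNZ 2'. After: A=2 B=-2 C=-1 D=0 ZF=0 PC=2
Step 18: PC=2 exec 'MOV B, -2'. After: A=2 B=-2 C=-1 D=0 ZF=0 PC=3
Step 19: PC=3 exec 'MUL D, B'. After: A=2 B=-2 C=-1 D=0 ZF=1 PC=4
Step 20: PC=4 exec 'MOV C, -1'. After: A=2 B=-2 C=-1 D=0 ZF=1 PC=5
Step 21: PC=5 exec 'SUB A, 1'. After: A=1 B=-2 C=-1 D=0 ZF=0 PC=6
Step 22: PC=6 exec 'JNZ 2'. After: A=1 B=-2 C=-1 D=0 ZF=0 PC=2
Step 23: PC=2 exec 'MOV B, -2'. After: A=1 B=-2 C=-1 D=0 ZF=0 PC=3
Step 24: PC=3 exec 'MUL D, B'. After: A=1 B=-2 C=-1 D=0 ZF=1 PC=4
Step 25: PC=4 exec 'MOV C, -1'. After: A=1 B=-2 C=-1 D=0 ZF=1 PC=5
Step 26: PC=5 exec 'SUB A, 1'. After: A=0 B=-2 C=-1 D=0 ZF=1 PC=6
Step 27: PC=6 exec 'JNZ 2'. After: A=0 B=-2 C=-1 D=0 ZF=1 PC=7
Step 28: PC=7 exec 'ADD D, 4'. After: A=0 B=-2 C=-1 D=4 ZF=0 PC=8
Step 29: PC=8 exec 'MOV C, 6'. After: A=0 B=-2 C=6 D=4 ZF=0 PC=9
Step 30: PC=9 exec 'MOV D, 5'. After: A=0 B=-2 C=6 D=5 ZF=0 PC=10
Step 31: PC=10 exec 'MOV B, 4'. After: A=0 B=4 C=6 D=5 ZF=0 PC=11
Step 32: PC=11 exec 'HALT'. After: A=0 B=4 C=6 D=5 ZF=0 PC=11 HALTED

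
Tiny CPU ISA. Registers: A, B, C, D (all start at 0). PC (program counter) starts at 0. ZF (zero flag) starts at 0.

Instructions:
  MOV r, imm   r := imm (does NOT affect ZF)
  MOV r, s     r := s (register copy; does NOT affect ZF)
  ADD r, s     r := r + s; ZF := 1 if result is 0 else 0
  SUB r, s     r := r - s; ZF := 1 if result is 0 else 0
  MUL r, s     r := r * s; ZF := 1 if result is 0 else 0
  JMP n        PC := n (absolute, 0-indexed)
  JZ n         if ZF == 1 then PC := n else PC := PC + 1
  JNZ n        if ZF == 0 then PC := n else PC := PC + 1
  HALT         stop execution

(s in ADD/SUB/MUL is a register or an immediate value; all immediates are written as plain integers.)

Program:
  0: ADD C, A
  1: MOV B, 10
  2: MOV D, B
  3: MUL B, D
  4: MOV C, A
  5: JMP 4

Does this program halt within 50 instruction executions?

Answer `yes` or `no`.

Answer: no

Derivation:
Step 1: PC=0 exec 'ADD C, A'. After: A=0 B=0 C=0 D=0 ZF=1 PC=1
Step 2: PC=1 exec 'MOV B, 10'. After: A=0 B=10 C=0 D=0 ZF=1 PC=2
Step 3: PC=2 exec 'MOV D, B'. After: A=0 B=10 C=0 D=10 ZF=1 PC=3
Step 4: PC=3 exec 'MUL B, D'. After: A=0 B=100 C=0 D=10 ZF=0 PC=4
Step 5: PC=4 exec 'MOV C, A'. After: A=0 B=100 C=0 D=10 ZF=0 PC=5
Step 6: PC=5 exec 'JMP 4'. After: A=0 B=100 C=0 D=10 ZF=0 PC=4
State after step 6 equals state after step 4: the program is in a cycle of length 2 and will never halt.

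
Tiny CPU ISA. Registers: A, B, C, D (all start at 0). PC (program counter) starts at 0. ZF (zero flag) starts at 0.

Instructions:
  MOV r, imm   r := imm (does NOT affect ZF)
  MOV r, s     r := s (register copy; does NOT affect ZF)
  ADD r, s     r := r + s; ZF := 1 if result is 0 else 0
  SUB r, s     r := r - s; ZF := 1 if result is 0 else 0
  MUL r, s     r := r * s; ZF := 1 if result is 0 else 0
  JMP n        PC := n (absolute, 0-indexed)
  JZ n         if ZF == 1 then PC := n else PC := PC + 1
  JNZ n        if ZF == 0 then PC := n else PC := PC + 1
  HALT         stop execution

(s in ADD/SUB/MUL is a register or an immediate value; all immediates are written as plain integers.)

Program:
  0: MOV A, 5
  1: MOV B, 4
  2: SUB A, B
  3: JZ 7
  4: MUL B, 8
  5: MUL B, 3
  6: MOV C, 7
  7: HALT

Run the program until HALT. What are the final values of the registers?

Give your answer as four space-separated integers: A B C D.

Step 1: PC=0 exec 'MOV A, 5'. After: A=5 B=0 C=0 D=0 ZF=0 PC=1
Step 2: PC=1 exec 'MOV B, 4'. After: A=5 B=4 C=0 D=0 ZF=0 PC=2
Step 3: PC=2 exec 'SUB A, B'. After: A=1 B=4 C=0 D=0 ZF=0 PC=3
Step 4: PC=3 exec 'JZ 7'. After: A=1 B=4 C=0 D=0 ZF=0 PC=4
Step 5: PC=4 exec 'MUL B, 8'. After: A=1 B=32 C=0 D=0 ZF=0 PC=5
Step 6: PC=5 exec 'MUL B, 3'. After: A=1 B=96 C=0 D=0 ZF=0 PC=6
Step 7: PC=6 exec 'MOV C, 7'. After: A=1 B=96 C=7 D=0 ZF=0 PC=7
Step 8: PC=7 exec 'HALT'. After: A=1 B=96 C=7 D=0 ZF=0 PC=7 HALTED

Answer: 1 96 7 0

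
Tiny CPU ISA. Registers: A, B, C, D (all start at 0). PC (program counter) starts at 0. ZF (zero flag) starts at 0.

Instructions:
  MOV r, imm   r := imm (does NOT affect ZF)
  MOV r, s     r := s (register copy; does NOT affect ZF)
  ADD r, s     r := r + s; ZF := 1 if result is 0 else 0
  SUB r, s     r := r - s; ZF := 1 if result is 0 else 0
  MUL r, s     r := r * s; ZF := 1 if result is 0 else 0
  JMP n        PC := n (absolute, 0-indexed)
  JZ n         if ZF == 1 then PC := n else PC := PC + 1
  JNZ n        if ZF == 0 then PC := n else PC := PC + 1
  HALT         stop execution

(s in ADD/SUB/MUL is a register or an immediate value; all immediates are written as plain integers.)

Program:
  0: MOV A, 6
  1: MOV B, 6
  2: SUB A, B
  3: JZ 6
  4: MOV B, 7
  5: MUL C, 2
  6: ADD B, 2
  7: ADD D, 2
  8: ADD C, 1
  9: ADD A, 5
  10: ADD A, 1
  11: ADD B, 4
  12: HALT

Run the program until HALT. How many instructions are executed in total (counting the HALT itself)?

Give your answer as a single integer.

Answer: 11

Derivation:
Step 1: PC=0 exec 'MOV A, 6'. After: A=6 B=0 C=0 D=0 ZF=0 PC=1
Step 2: PC=1 exec 'MOV B, 6'. After: A=6 B=6 C=0 D=0 ZF=0 PC=2
Step 3: PC=2 exec 'SUB A, B'. After: A=0 B=6 C=0 D=0 ZF=1 PC=3
Step 4: PC=3 exec 'JZ 6'. After: A=0 B=6 C=0 D=0 ZF=1 PC=6
Step 5: PC=6 exec 'ADD B, 2'. After: A=0 B=8 C=0 D=0 ZF=0 PC=7
Step 6: PC=7 exec 'ADD D, 2'. After: A=0 B=8 C=0 D=2 ZF=0 PC=8
Step 7: PC=8 exec 'ADD C, 1'. After: A=0 B=8 C=1 D=2 ZF=0 PC=9
Step 8: PC=9 exec 'ADD A, 5'. After: A=5 B=8 C=1 D=2 ZF=0 PC=10
Step 9: PC=10 exec 'ADD A, 1'. After: A=6 B=8 C=1 D=2 ZF=0 PC=11
Step 10: PC=11 exec 'ADD B, 4'. After: A=6 B=12 C=1 D=2 ZF=0 PC=12
Step 11: PC=12 exec 'HALT'. After: A=6 B=12 C=1 D=2 ZF=0 PC=12 HALTED
Total instructions executed: 11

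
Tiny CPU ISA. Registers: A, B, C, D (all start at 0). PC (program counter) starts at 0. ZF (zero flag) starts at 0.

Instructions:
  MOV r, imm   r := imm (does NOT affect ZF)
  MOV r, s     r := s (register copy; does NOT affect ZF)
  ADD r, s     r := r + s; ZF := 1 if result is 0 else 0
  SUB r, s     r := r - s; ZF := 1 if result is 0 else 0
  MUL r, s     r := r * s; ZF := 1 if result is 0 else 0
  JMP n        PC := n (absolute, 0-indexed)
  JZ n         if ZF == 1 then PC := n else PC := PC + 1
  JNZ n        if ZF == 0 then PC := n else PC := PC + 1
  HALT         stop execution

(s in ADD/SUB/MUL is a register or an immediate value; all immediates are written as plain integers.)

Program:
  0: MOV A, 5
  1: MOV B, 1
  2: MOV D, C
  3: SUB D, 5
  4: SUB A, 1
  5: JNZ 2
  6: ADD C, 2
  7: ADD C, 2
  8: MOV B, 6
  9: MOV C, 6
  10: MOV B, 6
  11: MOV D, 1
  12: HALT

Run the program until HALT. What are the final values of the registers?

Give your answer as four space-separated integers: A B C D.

Answer: 0 6 6 1

Derivation:
Step 1: PC=0 exec 'MOV A, 5'. After: A=5 B=0 C=0 D=0 ZF=0 PC=1
Step 2: PC=1 exec 'MOV B, 1'. After: A=5 B=1 C=0 D=0 ZF=0 PC=2
Step 3: PC=2 exec 'MOV D, C'. After: A=5 B=1 C=0 D=0 ZF=0 PC=3
Step 4: PC=3 exec 'SUB D, 5'. After: A=5 B=1 C=0 D=-5 ZF=0 PC=4
Step 5: PC=4 exec 'SUB A, 1'. After: A=4 B=1 C=0 D=-5 ZF=0 PC=5
Step 6: PC=5 exec 'JNZ 2'. After: A=4 B=1 C=0 D=-5 ZF=0 PC=2
Step 7: PC=2 exec 'MOV D, C'. After: A=4 B=1 C=0 D=0 ZF=0 PC=3
Step 8: PC=3 exec 'SUB D, 5'. After: A=4 B=1 C=0 D=-5 ZF=0 PC=4
Step 9: PC=4 exec 'SUB A, 1'. After: A=3 B=1 C=0 D=-5 ZF=0 PC=5
Step 10: PC=5 exec 'JNZ 2'. After: A=3 B=1 C=0 D=-5 ZF=0 PC=2
Step 11: PC=2 exec 'MOV D, C'. After: A=3 B=1 C=0 D=0 ZF=0 PC=3
Step 12: PC=3 exec 'SUB D, 5'. After: A=3 B=1 C=0 D=-5 ZF=0 PC=4
Step 13: PC=4 exec 'SUB A, 1'. After: A=2 B=1 C=0 D=-5 ZF=0 PC=5
Step 14: PC=5 exec 'JNZ 2'. After: A=2 B=1 C=0 D=-5 ZF=0 PC=2
Step 15: PC=2 exec 'MOV D, C'. After: A=2 B=1 C=0 D=0 ZF=0 PC=3
Step 16: PC=3 exec 'SUB D, 5'. After: A=2 B=1 C=0 D=-5 ZF=0 PC=4
Step 17: PC=4 exec 'SUB A, 1'. After: A=1 B=1 C=0 D=-5 ZF=0 PC=5
Step 18: PC=5 exec 'JNZ 2'. After: A=1 B=1 C=0 D=-5 ZF=0 PC=2
Step 19: PC=2 exec 'MOV D, C'. After: A=1 B=1 C=0 D=0 ZF=0 PC=3
Step 20: PC=3 exec 'SUB D, 5'. After: A=1 B=1 C=0 D=-5 ZF=0 PC=4
Step 21: PC=4 exec 'SUB A, 1'. After: A=0 B=1 C=0 D=-5 ZF=1 PC=5
Step 22: PC=5 exec 'JNZ 2'. After: A=0 B=1 C=0 D=-5 ZF=1 PC=6
Step 23: PC=6 exec 'ADD C, 2'. After: A=0 B=1 C=2 D=-5 ZF=0 PC=7
Step 24: PC=7 exec 'ADD C, 2'. After: A=0 B=1 C=4 D=-5 ZF=0 PC=8
Step 25: PC=8 exec 'MOV B, 6'. After: A=0 B=6 C=4 D=-5 ZF=0 PC=9
Step 26: PC=9 exec 'MOV C, 6'. After: A=0 B=6 C=6 D=-5 ZF=0 PC=10
Step 27: PC=10 exec 'MOV B, 6'. After: A=0 B=6 C=6 D=-5 ZF=0 PC=11
Step 28: PC=11 exec 'MOV D, 1'. After: A=0 B=6 C=6 D=1 ZF=0 PC=12
Step 29: PC=12 exec 'HALT'. After: A=0 B=6 C=6 D=1 ZF=0 PC=12 HALTED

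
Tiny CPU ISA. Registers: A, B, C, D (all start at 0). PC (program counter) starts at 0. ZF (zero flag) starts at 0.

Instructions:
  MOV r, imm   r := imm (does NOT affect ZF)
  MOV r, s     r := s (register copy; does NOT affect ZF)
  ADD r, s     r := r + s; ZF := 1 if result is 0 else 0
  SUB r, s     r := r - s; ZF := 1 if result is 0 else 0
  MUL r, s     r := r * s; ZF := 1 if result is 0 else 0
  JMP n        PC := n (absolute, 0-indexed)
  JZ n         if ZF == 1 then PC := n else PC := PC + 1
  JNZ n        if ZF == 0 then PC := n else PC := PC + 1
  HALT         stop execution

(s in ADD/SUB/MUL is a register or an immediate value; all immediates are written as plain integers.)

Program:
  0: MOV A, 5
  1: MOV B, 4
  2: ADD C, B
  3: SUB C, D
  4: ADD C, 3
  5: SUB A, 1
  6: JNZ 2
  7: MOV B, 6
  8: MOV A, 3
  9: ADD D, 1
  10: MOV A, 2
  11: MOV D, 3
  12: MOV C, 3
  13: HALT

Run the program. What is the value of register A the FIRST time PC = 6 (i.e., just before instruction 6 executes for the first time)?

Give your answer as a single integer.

Step 1: PC=0 exec 'MOV A, 5'. After: A=5 B=0 C=0 D=0 ZF=0 PC=1
Step 2: PC=1 exec 'MOV B, 4'. After: A=5 B=4 C=0 D=0 ZF=0 PC=2
Step 3: PC=2 exec 'ADD C, B'. After: A=5 B=4 C=4 D=0 ZF=0 PC=3
Step 4: PC=3 exec 'SUB C, D'. After: A=5 B=4 C=4 D=0 ZF=0 PC=4
Step 5: PC=4 exec 'ADD C, 3'. After: A=5 B=4 C=7 D=0 ZF=0 PC=5
Step 6: PC=5 exec 'SUB A, 1'. After: A=4 B=4 C=7 D=0 ZF=0 PC=6
First time PC=6: A=4

4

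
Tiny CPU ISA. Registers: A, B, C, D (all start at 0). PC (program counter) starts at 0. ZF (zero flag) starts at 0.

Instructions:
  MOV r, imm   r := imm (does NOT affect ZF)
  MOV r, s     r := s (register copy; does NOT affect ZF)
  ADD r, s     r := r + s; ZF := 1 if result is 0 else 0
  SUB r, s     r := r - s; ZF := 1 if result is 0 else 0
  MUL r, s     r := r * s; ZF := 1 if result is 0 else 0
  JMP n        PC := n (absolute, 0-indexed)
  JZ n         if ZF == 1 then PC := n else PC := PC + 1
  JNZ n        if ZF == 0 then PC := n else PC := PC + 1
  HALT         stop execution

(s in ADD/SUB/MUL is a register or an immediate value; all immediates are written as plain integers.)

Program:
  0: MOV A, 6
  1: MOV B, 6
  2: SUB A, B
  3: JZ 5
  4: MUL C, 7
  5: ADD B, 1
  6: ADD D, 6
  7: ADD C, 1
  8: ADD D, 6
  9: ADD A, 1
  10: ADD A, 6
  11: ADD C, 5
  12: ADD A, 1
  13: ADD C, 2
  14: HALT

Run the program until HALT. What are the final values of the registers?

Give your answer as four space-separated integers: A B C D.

Answer: 8 7 8 12

Derivation:
Step 1: PC=0 exec 'MOV A, 6'. After: A=6 B=0 C=0 D=0 ZF=0 PC=1
Step 2: PC=1 exec 'MOV B, 6'. After: A=6 B=6 C=0 D=0 ZF=0 PC=2
Step 3: PC=2 exec 'SUB A, B'. After: A=0 B=6 C=0 D=0 ZF=1 PC=3
Step 4: PC=3 exec 'JZ 5'. After: A=0 B=6 C=0 D=0 ZF=1 PC=5
Step 5: PC=5 exec 'ADD B, 1'. After: A=0 B=7 C=0 D=0 ZF=0 PC=6
Step 6: PC=6 exec 'ADD D, 6'. After: A=0 B=7 C=0 D=6 ZF=0 PC=7
Step 7: PC=7 exec 'ADD C, 1'. After: A=0 B=7 C=1 D=6 ZF=0 PC=8
Step 8: PC=8 exec 'ADD D, 6'. After: A=0 B=7 C=1 D=12 ZF=0 PC=9
Step 9: PC=9 exec 'ADD A, 1'. After: A=1 B=7 C=1 D=12 ZF=0 PC=10
Step 10: PC=10 exec 'ADD A, 6'. After: A=7 B=7 C=1 D=12 ZF=0 PC=11
Step 11: PC=11 exec 'ADD C, 5'. After: A=7 B=7 C=6 D=12 ZF=0 PC=12
Step 12: PC=12 exec 'ADD A, 1'. After: A=8 B=7 C=6 D=12 ZF=0 PC=13
Step 13: PC=13 exec 'ADD C, 2'. After: A=8 B=7 C=8 D=12 ZF=0 PC=14
Step 14: PC=14 exec 'HALT'. After: A=8 B=7 C=8 D=12 ZF=0 PC=14 HALTED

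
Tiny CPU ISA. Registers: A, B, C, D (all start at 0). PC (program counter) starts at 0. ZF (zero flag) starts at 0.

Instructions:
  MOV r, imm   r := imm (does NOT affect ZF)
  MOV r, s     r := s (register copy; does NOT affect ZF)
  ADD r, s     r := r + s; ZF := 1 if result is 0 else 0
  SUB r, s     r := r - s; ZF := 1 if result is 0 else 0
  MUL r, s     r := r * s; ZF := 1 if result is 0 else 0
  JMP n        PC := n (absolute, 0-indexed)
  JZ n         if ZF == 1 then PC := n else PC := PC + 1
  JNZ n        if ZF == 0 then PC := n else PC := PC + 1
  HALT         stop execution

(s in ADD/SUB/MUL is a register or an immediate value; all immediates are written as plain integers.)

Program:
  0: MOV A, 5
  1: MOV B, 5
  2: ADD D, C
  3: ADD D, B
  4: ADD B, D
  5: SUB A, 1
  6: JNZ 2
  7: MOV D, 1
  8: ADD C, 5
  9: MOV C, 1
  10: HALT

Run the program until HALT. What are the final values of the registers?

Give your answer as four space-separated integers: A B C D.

Answer: 0 445 1 1

Derivation:
Step 1: PC=0 exec 'MOV A, 5'. After: A=5 B=0 C=0 D=0 ZF=0 PC=1
Step 2: PC=1 exec 'MOV B, 5'. After: A=5 B=5 C=0 D=0 ZF=0 PC=2
Step 3: PC=2 exec 'ADD D, C'. After: A=5 B=5 C=0 D=0 ZF=1 PC=3
Step 4: PC=3 exec 'ADD D, B'. After: A=5 B=5 C=0 D=5 ZF=0 PC=4
Step 5: PC=4 exec 'ADD B, D'. After: A=5 B=10 C=0 D=5 ZF=0 PC=5
Step 6: PC=5 exec 'SUB A, 1'. After: A=4 B=10 C=0 D=5 ZF=0 PC=6
Step 7: PC=6 exec 'JNZ 2'. After: A=4 B=10 C=0 D=5 ZF=0 PC=2
Step 8: PC=2 exec 'ADD D, C'. After: A=4 B=10 C=0 D=5 ZF=0 PC=3
Step 9: PC=3 exec 'ADD D, B'. After: A=4 B=10 C=0 D=15 ZF=0 PC=4
Step 10: PC=4 exec 'ADD B, D'. After: A=4 B=25 C=0 D=15 ZF=0 PC=5
Step 11: PC=5 exec 'SUB A, 1'. After: A=3 B=25 C=0 D=15 ZF=0 PC=6
Step 12: PC=6 exec 'JNZ 2'. After: A=3 B=25 C=0 D=15 ZF=0 PC=2
Step 13: PC=2 exec 'ADD D, C'. After: A=3 B=25 C=0 D=15 ZF=0 PC=3
Step 14: PC=3 exec 'ADD D, B'. After: A=3 B=25 C=0 D=40 ZF=0 PC=4
Step 15: PC=4 exec 'ADD B, D'. After: A=3 B=65 C=0 D=40 ZF=0 PC=5
Step 16: PC=5 exec 'SUB A, 1'. After: A=2 B=65 C=0 D=40 ZF=0 PC=6
Step 17: PC=6 exec 'JNZ 2'. After: A=2 B=65 C=0 D=40 ZF=0 PC=2
Step 18: PC=2 exec 'ADD D, C'. After: A=2 B=65 C=0 D=40 ZF=0 PC=3
Step 19: PC=3 exec 'ADD D, B'. After: A=2 B=65 C=0 D=105 ZF=0 PC=4
Step 20: PC=4 exec 'ADD B, D'. After: A=2 B=170 C=0 D=105 ZF=0 PC=5
Step 21: PC=5 exec 'SUB A, 1'. After: A=1 B=170 C=0 D=105 ZF=0 PC=6
Step 22: PC=6 exec 'JNZ 2'. After: A=1 B=170 C=0 D=105 ZF=0 PC=2
Step 23: PC=2 exec 'ADD D, C'. After: A=1 B=170 C=0 D=105 ZF=0 PC=3
Step 24: PC=3 exec 'ADD D, B'. After: A=1 B=170 C=0 D=275 ZF=0 PC=4
Step 25: PC=4 exec 'ADD B, D'. After: A=1 B=445 C=0 D=275 ZF=0 PC=5
Step 26: PC=5 exec 'SUB A, 1'. After: A=0 B=445 C=0 D=275 ZF=1 PC=6
Step 27: PC=6 exec 'JNZ 2'. After: A=0 B=445 C=0 D=275 ZF=1 PC=7
Step 28: PC=7 exec 'MOV D, 1'. After: A=0 B=445 C=0 D=1 ZF=1 PC=8
Step 29: PC=8 exec 'ADD C, 5'. After: A=0 B=445 C=5 D=1 ZF=0 PC=9
Step 30: PC=9 exec 'MOV C, 1'. After: A=0 B=445 C=1 D=1 ZF=0 PC=10
Step 31: PC=10 exec 'HALT'. After: A=0 B=445 C=1 D=1 ZF=0 PC=10 HALTED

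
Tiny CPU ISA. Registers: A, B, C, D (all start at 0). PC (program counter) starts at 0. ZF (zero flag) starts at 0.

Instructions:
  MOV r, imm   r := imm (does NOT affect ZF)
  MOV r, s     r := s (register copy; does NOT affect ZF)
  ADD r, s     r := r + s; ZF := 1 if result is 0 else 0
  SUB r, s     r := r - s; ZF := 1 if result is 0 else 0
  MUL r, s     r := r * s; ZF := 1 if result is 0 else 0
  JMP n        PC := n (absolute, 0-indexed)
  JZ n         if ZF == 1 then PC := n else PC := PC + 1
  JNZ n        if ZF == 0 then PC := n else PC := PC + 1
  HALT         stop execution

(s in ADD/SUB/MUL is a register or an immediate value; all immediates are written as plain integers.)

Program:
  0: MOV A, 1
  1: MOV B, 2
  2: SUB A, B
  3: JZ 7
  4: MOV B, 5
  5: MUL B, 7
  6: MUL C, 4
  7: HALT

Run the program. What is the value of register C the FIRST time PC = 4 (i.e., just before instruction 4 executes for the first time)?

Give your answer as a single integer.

Step 1: PC=0 exec 'MOV A, 1'. After: A=1 B=0 C=0 D=0 ZF=0 PC=1
Step 2: PC=1 exec 'MOV B, 2'. After: A=1 B=2 C=0 D=0 ZF=0 PC=2
Step 3: PC=2 exec 'SUB A, B'. After: A=-1 B=2 C=0 D=0 ZF=0 PC=3
Step 4: PC=3 exec 'JZ 7'. After: A=-1 B=2 C=0 D=0 ZF=0 PC=4
First time PC=4: C=0

0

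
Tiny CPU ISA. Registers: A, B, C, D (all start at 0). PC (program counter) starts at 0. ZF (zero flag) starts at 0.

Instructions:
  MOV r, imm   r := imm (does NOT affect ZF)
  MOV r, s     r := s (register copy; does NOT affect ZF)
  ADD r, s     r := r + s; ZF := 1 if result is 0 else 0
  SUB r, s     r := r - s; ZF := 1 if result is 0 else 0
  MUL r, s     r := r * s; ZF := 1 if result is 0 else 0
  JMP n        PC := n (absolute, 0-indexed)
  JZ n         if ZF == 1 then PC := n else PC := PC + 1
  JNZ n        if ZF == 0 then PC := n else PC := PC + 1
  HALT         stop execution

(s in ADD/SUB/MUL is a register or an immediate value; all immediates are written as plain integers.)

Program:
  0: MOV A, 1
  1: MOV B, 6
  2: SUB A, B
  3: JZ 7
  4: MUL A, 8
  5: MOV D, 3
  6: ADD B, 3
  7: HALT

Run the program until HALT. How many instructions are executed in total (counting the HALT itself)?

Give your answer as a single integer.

Answer: 8

Derivation:
Step 1: PC=0 exec 'MOV A, 1'. After: A=1 B=0 C=0 D=0 ZF=0 PC=1
Step 2: PC=1 exec 'MOV B, 6'. After: A=1 B=6 C=0 D=0 ZF=0 PC=2
Step 3: PC=2 exec 'SUB A, B'. After: A=-5 B=6 C=0 D=0 ZF=0 PC=3
Step 4: PC=3 exec 'JZ 7'. After: A=-5 B=6 C=0 D=0 ZF=0 PC=4
Step 5: PC=4 exec 'MUL A, 8'. After: A=-40 B=6 C=0 D=0 ZF=0 PC=5
Step 6: PC=5 exec 'MOV D, 3'. After: A=-40 B=6 C=0 D=3 ZF=0 PC=6
Step 7: PC=6 exec 'ADD B, 3'. After: A=-40 B=9 C=0 D=3 ZF=0 PC=7
Step 8: PC=7 exec 'HALT'. After: A=-40 B=9 C=0 D=3 ZF=0 PC=7 HALTED
Total instructions executed: 8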